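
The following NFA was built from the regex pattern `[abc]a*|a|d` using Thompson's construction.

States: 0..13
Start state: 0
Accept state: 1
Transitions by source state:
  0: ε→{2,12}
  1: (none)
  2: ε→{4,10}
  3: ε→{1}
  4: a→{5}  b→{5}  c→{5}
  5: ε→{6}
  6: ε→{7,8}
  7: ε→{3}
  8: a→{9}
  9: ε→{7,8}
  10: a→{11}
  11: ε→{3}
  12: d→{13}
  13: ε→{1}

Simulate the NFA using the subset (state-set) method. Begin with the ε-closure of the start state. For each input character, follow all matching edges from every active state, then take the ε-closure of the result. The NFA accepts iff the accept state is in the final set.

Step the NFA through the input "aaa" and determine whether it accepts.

initial (ε-close {0}): {0,2,4,10,12}
'a' @ 1: {1,3,5,6,7,8,11}  [accepting]
'a' @ 2: {1,3,7,8,9}  [accepting]
'a' @ 3: {1,3,7,8,9}  [accepting]
final: {1,3,7,8,9}; accept 1 in set

Answer: ACCEPT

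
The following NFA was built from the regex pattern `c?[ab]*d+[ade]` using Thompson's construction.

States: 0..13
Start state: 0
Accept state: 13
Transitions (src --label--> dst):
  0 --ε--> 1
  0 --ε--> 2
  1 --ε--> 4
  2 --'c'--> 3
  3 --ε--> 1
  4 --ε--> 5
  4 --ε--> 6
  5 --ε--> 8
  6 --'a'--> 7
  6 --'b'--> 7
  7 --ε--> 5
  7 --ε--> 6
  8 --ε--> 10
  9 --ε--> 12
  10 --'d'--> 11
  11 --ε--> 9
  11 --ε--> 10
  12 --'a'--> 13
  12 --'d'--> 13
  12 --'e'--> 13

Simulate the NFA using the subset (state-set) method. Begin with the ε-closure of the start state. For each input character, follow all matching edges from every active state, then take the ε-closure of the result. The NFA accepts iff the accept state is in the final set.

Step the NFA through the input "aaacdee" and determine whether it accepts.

start: ε-closure({0}) = {0,1,2,4,5,6,8,10}
'a' @ 1: {5,6,7,8,10}
'a' @ 2: {5,6,7,8,10}
'a' @ 3: {5,6,7,8,10}
'c' @ 4: {}  — state set empty
rest 'dee' ignored (set empty)
final: {}; accept 13 not in set

Answer: REJECT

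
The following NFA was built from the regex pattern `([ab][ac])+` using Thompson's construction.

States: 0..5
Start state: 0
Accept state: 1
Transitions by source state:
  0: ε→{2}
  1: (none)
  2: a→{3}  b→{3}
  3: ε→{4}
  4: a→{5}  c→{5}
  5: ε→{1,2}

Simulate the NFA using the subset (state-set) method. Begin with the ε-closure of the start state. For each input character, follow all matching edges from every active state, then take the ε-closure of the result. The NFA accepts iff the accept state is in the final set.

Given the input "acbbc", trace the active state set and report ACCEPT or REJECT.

Answer: REJECT

Trace:
initial (ε-close {0}): {0,2}
'a' @ 1: {3,4}
'c' @ 2: {1,2,5}  [accepting]
'b' @ 3: {3,4}
'b' @ 4: {}  — dead — no transitions
rest 'c' ignored (set empty)
end set {} — state 1 not in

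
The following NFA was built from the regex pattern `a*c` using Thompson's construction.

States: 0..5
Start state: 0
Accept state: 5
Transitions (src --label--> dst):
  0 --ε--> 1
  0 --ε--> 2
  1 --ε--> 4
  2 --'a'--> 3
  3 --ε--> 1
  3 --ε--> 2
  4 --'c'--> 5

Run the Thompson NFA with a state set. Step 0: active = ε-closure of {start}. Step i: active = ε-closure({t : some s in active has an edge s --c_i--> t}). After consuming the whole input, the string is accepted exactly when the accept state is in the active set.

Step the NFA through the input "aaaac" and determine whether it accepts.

Answer: ACCEPT

Steps:
start: ε-closure({0}) = {0,1,2,4}
'a' @ 1: {1,2,3,4}
'a' @ 2: {1,2,3,4}
'a' @ 3: {1,2,3,4}
'a' @ 4: {1,2,3,4}
'c' @ 5: {5}  [accepting]
end set {5} — state 5 in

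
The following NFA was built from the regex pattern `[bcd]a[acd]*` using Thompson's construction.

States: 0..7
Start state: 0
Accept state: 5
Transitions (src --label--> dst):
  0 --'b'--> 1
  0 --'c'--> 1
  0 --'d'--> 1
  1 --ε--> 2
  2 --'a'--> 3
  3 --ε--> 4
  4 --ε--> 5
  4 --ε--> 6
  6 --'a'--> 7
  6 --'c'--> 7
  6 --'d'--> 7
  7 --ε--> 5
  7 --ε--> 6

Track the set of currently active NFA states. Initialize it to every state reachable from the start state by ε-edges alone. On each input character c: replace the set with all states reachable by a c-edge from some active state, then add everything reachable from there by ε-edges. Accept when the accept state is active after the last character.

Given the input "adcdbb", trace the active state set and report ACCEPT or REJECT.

Answer: REJECT

Derivation:
start: ε-closure({0}) = {0}
'a' @ 1: {}  — no active states
rest 'dcdbb' ignored (set empty)
final: {}; accept 5 not in set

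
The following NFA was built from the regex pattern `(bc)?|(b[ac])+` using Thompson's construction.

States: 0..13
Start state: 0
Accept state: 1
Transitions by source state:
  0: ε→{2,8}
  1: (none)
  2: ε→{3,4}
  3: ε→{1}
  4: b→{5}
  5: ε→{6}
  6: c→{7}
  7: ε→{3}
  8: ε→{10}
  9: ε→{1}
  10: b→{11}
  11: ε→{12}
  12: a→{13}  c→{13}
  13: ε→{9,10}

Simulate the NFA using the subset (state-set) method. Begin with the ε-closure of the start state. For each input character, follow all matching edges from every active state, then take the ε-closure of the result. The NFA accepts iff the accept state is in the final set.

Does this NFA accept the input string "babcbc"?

Answer: ACCEPT

Trace:
S₀ = ε-closure({0}) = {0,1,2,3,4,8,10}
'b' @ 1: {5,6,11,12}
'a' @ 2: {1,9,10,13}  [accepting]
'b' @ 3: {11,12}
'c' @ 4: {1,9,10,13}  [accepting]
'b' @ 5: {11,12}
'c' @ 6: {1,9,10,13}  [accepting]
final: {1,9,10,13}; accept 1 in set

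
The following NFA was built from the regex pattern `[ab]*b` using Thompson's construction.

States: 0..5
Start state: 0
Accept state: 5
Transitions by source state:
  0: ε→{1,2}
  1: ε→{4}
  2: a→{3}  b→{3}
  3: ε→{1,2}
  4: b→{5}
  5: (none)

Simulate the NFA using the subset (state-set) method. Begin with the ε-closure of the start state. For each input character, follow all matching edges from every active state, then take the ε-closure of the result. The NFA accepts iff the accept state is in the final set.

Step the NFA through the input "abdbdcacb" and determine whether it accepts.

Answer: REJECT

Trace:
start: ε-closure({0}) = {0,1,2,4}
'a' @ 1: {1,2,3,4}
'b' @ 2: {1,2,3,4,5}  [accepting]
'd' @ 3: {}  — state set empty
rest 'bdcacb' ignored (set empty)
after full input: {}  (accept=5 not in)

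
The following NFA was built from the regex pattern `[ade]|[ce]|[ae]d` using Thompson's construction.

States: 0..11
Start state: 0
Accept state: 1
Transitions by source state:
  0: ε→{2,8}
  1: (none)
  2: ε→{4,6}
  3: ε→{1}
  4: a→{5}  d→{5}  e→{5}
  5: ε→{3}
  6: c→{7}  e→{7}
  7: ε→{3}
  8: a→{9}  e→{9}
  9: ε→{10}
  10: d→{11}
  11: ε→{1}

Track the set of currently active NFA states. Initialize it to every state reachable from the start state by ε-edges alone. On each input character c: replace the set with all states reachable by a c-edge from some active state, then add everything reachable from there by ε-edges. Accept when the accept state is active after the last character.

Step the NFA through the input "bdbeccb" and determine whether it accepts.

initial (ε-close {0}): {0,2,4,6,8}
'b' @ 1: {}  — no active states
rest 'dbeccb' ignored (set empty)
final: {}; accept 1 not in set

Answer: REJECT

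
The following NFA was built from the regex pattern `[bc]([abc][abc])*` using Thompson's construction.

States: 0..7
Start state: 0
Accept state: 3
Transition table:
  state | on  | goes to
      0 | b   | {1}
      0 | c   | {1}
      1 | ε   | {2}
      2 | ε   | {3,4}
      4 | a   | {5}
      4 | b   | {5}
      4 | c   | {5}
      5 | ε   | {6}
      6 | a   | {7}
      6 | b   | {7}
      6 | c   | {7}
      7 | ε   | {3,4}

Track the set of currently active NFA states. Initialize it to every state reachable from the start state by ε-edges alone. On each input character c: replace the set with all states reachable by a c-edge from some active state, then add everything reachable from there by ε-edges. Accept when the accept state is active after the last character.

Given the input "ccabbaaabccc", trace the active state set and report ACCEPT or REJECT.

Answer: REJECT

Trace:
start: ε-closure({0}) = {0}
'c' @ 1: {1,2,3,4}  ✓accept
'c' @ 2: {5,6}
'a' @ 3: {3,4,7}  ✓accept
'b' @ 4: {5,6}
'b' @ 5: {3,4,7}  ✓accept
'a' @ 6: {5,6}
'a' @ 7: {3,4,7}  ✓accept
'a' @ 8: {5,6}
'b' @ 9: {3,4,7}  ✓accept
'c' @ 10: {5,6}
'c' @ 11: {3,4,7}  ✓accept
'c' @ 12: {5,6}
after full input: {5,6}  (accept=3 not in)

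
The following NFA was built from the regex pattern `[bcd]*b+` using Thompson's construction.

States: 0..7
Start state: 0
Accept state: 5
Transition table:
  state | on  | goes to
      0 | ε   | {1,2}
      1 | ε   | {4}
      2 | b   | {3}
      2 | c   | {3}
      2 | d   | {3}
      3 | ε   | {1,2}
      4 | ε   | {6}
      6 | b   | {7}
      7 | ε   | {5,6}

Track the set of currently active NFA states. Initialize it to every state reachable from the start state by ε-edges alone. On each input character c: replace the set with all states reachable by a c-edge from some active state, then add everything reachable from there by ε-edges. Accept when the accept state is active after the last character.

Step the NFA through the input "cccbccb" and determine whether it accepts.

Answer: ACCEPT

Trace:
S₀ = ε-closure({0}) = {0,1,2,4,6}
'c' @ 1: {1,2,3,4,6}
'c' @ 2: {1,2,3,4,6}
'c' @ 3: {1,2,3,4,6}
'b' @ 4: {1,2,3,4,5,6,7}  [accepting]
'c' @ 5: {1,2,3,4,6}
'c' @ 6: {1,2,3,4,6}
'b' @ 7: {1,2,3,4,5,6,7}  [accepting]
end set {1,2,3,4,5,6,7} — state 5 in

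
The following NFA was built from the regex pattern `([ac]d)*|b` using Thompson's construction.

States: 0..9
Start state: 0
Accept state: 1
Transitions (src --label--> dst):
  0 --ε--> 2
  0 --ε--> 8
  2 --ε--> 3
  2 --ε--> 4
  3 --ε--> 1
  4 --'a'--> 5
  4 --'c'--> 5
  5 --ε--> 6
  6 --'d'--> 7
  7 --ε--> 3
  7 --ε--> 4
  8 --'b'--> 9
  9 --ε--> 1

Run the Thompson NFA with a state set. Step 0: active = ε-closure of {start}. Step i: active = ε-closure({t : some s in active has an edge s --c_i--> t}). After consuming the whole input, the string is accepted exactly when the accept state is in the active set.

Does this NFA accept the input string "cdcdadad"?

S₀ = ε-closure({0}) = {0,1,2,3,4,8}
'c' @ 1: {5,6}
'd' @ 2: {1,3,4,7}  [accepting]
'c' @ 3: {5,6}
'd' @ 4: {1,3,4,7}  [accepting]
'a' @ 5: {5,6}
'd' @ 6: {1,3,4,7}  [accepting]
'a' @ 7: {5,6}
'd' @ 8: {1,3,4,7}  [accepting]
final: {1,3,4,7}; accept 1 in set

Answer: ACCEPT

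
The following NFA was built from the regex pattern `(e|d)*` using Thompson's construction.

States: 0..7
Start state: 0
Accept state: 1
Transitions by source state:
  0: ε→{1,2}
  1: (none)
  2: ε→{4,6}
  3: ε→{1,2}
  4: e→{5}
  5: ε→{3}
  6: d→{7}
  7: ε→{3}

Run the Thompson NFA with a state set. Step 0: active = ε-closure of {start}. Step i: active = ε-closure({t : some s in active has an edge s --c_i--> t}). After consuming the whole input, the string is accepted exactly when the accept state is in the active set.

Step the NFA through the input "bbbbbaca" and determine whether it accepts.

S₀ = ε-closure({0}) = {0,1,2,4,6}
'b' @ 1: {}  — dead — no transitions
rest 'bbbbaca' ignored (set empty)
after full input: {}  (accept=1 not in)

Answer: REJECT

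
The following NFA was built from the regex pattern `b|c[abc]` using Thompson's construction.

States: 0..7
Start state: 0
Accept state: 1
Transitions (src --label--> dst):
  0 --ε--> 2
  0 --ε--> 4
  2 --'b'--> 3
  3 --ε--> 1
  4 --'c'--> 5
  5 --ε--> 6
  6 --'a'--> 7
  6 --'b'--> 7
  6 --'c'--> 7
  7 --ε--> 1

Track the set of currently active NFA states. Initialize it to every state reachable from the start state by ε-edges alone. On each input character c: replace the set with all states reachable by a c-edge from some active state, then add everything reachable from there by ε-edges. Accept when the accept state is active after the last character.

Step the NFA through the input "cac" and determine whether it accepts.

Answer: REJECT

Trace:
start: ε-closure({0}) = {0,2,4}
'c' @ 1: {5,6}
'a' @ 2: {1,7}  [accepting]
'c' @ 3: {}  — no active states
end set {} — state 1 not in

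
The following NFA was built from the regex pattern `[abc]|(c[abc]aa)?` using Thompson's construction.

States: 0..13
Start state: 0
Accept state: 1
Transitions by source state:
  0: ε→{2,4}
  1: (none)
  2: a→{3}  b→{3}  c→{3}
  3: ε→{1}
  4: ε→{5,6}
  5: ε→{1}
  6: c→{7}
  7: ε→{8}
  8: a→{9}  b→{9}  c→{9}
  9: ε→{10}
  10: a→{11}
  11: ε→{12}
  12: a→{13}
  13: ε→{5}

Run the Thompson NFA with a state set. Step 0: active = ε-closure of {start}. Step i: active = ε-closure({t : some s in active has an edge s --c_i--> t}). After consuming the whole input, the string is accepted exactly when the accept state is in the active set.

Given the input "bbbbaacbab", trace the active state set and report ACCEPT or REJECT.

Answer: REJECT

Steps:
S₀ = ε-closure({0}) = {0,1,2,4,5,6}
'b' @ 1: {1,3}  ✓accept
'b' @ 2: {}  — dead — no transitions
rest 'bbaacbab' ignored (set empty)
after full input: {}  (accept=1 not in)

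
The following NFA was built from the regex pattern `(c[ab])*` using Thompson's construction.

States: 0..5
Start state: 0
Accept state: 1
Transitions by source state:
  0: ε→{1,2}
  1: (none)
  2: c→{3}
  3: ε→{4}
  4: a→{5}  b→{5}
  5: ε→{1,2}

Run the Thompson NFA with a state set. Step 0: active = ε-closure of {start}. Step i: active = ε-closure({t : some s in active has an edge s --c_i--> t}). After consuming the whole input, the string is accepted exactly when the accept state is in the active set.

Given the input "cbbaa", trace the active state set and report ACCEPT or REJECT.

start: ε-closure({0}) = {0,1,2}
'c' @ 1: {3,4}
'b' @ 2: {1,2,5}  [accepting]
'b' @ 3: {}  — no active states
rest 'aa' ignored (set empty)
end set {} — state 1 not in

Answer: REJECT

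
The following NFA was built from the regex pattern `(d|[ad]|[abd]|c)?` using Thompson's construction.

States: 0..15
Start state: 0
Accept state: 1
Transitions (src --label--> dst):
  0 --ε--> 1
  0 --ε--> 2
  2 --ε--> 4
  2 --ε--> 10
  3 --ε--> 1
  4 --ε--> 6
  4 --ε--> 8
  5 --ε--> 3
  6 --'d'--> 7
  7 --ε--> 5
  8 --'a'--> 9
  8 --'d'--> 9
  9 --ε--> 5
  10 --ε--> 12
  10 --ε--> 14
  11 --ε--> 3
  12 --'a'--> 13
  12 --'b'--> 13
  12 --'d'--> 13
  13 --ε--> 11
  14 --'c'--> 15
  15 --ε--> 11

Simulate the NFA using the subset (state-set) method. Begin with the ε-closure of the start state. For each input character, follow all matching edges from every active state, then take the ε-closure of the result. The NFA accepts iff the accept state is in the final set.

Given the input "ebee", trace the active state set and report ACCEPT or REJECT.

initial (ε-close {0}): {0,1,2,4,6,8,10,12,14}
'e' @ 1: {}  — no active states
rest 'bee' ignored (set empty)
final: {}; accept 1 not in set

Answer: REJECT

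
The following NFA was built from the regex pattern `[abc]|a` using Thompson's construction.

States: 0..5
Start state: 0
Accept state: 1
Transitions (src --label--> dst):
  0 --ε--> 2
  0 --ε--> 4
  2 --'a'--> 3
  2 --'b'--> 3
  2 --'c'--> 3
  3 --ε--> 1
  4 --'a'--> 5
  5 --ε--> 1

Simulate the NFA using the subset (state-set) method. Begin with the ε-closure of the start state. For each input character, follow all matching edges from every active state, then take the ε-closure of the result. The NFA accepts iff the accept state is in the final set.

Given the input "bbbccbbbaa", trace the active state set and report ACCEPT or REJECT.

S₀ = ε-closure({0}) = {0,2,4}
'b' @ 1: {1,3}  [accepting]
'b' @ 2: {}  — no active states
rest 'bccbbbaa' ignored (set empty)
end set {} — state 1 not in

Answer: REJECT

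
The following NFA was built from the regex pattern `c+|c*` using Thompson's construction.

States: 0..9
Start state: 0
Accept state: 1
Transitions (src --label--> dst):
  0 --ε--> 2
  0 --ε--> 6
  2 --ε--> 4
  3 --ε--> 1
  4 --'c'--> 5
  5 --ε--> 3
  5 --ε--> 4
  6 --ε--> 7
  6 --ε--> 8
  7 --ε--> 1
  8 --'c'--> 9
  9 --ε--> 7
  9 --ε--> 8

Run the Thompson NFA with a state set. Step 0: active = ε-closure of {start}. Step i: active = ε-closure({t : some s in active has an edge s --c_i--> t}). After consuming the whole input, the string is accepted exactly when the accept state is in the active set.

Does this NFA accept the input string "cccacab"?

Answer: REJECT

Steps:
S₀ = ε-closure({0}) = {0,1,2,4,6,7,8}
'c' @ 1: {1,3,4,5,7,8,9}  (accept∈set)
'c' @ 2: {1,3,4,5,7,8,9}  (accept∈set)
'c' @ 3: {1,3,4,5,7,8,9}  (accept∈set)
'a' @ 4: {}  — no active states
rest 'cab' ignored (set empty)
end set {} — state 1 not in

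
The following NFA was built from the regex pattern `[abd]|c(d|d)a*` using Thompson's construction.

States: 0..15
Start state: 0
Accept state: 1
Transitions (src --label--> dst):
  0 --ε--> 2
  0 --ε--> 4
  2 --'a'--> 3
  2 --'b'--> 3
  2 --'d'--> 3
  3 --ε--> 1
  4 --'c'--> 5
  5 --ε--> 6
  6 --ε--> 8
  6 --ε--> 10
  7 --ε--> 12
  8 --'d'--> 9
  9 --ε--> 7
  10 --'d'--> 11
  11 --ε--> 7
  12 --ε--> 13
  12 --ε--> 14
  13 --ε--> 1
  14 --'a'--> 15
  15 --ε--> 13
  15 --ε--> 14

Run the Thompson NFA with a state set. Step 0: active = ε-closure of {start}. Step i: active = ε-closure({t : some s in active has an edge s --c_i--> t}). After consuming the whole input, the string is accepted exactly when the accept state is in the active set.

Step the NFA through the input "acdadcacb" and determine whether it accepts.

start: ε-closure({0}) = {0,2,4}
'a' @ 1: {1,3}  ✓accept
'c' @ 2: {}  — state set empty
rest 'dadcacb' ignored (set empty)
after full input: {}  (accept=1 not in)

Answer: REJECT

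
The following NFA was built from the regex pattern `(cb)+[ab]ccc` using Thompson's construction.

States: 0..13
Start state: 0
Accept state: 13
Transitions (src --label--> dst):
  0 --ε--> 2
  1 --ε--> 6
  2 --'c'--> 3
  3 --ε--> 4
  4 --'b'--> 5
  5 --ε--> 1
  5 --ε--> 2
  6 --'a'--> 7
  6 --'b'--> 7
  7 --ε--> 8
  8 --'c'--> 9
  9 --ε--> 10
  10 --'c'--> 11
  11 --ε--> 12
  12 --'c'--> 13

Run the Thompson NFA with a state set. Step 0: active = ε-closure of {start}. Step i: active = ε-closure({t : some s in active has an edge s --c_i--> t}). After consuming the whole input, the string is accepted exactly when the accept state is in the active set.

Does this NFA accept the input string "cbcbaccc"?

start: ε-closure({0}) = {0,2}
'c' @ 1: {3,4}
'b' @ 2: {1,2,5,6}
'c' @ 3: {3,4}
'b' @ 4: {1,2,5,6}
'a' @ 5: {7,8}
'c' @ 6: {9,10}
'c' @ 7: {11,12}
'c' @ 8: {13}  ✓accept
after full input: {13}  (accept=13 in)

Answer: ACCEPT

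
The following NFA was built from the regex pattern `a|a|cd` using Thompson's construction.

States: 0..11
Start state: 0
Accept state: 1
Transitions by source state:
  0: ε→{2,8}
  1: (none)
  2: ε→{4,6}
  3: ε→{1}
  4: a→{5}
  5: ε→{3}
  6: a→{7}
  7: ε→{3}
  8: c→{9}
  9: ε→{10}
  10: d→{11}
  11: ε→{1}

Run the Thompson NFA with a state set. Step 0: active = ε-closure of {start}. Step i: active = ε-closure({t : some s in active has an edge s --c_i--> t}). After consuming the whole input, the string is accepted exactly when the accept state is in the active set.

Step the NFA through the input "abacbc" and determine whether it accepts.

initial (ε-close {0}): {0,2,4,6,8}
'a' @ 1: {1,3,5,7}  (accept∈set)
'b' @ 2: {}  — no active states
rest 'acbc' ignored (set empty)
final: {}; accept 1 not in set

Answer: REJECT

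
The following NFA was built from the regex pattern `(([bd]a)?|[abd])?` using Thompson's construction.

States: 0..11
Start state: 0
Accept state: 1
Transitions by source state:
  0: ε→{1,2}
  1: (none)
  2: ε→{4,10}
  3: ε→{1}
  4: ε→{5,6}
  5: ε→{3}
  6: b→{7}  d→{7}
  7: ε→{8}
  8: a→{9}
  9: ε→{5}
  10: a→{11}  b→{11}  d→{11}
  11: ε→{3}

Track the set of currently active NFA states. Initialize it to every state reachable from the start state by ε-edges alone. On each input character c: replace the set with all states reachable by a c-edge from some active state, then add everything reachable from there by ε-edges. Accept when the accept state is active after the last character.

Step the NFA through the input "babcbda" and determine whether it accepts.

Answer: REJECT

Steps:
initial (ε-close {0}): {0,1,2,3,4,5,6,10}
'b' @ 1: {1,3,7,8,11}  (accept∈set)
'a' @ 2: {1,3,5,9}  (accept∈set)
'b' @ 3: {}  — state set empty
rest 'cbda' ignored (set empty)
final: {}; accept 1 not in set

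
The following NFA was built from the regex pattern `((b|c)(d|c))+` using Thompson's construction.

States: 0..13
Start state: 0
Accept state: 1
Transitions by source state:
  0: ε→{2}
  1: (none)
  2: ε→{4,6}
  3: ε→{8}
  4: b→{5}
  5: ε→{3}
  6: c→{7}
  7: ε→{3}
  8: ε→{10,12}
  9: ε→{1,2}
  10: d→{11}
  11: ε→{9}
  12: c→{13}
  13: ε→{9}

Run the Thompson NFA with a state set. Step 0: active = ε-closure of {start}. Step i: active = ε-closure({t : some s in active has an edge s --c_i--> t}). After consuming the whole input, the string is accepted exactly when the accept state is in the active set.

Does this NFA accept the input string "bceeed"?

Answer: REJECT

Derivation:
S₀ = ε-closure({0}) = {0,2,4,6}
'b' @ 1: {3,5,8,10,12}
'c' @ 2: {1,2,4,6,9,13}  (accept∈set)
'e' @ 3: {}  — dead — no transitions
rest 'eed' ignored (set empty)
end set {} — state 1 not in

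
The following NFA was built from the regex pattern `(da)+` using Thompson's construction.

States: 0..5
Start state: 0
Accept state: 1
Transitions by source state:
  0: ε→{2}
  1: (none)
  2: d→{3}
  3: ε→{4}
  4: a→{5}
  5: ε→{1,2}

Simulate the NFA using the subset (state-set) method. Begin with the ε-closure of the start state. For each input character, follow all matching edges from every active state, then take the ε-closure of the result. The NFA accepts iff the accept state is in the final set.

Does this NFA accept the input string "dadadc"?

Answer: REJECT

Steps:
initial (ε-close {0}): {0,2}
'd' @ 1: {3,4}
'a' @ 2: {1,2,5}  [accepting]
'd' @ 3: {3,4}
'a' @ 4: {1,2,5}  [accepting]
'd' @ 5: {3,4}
'c' @ 6: {}  — no active states
end set {} — state 1 not in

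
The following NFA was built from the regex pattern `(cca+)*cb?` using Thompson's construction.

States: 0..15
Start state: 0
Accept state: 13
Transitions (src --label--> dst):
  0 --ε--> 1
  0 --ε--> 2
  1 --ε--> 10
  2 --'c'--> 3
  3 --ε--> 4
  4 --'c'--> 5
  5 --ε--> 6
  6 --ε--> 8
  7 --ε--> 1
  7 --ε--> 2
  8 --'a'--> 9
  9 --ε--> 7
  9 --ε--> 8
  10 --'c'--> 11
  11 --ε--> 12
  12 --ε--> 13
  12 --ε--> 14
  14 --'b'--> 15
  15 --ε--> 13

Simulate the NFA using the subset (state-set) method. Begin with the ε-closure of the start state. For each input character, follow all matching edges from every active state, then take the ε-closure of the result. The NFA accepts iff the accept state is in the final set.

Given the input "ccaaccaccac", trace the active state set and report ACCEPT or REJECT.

Answer: ACCEPT

Trace:
S₀ = ε-closure({0}) = {0,1,2,10}
'c' @ 1: {3,4,11,12,13,14}  [accepting]
'c' @ 2: {5,6,8}
'a' @ 3: {1,2,7,8,9,10}
'a' @ 4: {1,2,7,8,9,10}
'c' @ 5: {3,4,11,12,13,14}  [accepting]
'c' @ 6: {5,6,8}
'a' @ 7: {1,2,7,8,9,10}
'c' @ 8: {3,4,11,12,13,14}  [accepting]
'c' @ 9: {5,6,8}
'a' @ 10: {1,2,7,8,9,10}
'c' @ 11: {3,4,11,12,13,14}  [accepting]
final: {3,4,11,12,13,14}; accept 13 in set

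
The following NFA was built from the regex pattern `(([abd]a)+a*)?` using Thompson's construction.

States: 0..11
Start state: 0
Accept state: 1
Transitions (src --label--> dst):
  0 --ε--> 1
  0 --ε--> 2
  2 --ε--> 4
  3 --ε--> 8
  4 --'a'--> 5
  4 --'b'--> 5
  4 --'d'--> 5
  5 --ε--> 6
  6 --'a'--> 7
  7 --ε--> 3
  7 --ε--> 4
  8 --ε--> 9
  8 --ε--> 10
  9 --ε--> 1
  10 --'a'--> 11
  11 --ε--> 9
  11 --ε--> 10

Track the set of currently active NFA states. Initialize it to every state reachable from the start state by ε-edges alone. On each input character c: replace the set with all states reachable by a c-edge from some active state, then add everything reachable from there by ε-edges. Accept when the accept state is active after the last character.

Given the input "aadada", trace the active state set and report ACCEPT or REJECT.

S₀ = ε-closure({0}) = {0,1,2,4}
'a' @ 1: {5,6}
'a' @ 2: {1,3,4,7,8,9,10}  (accept∈set)
'd' @ 3: {5,6}
'a' @ 4: {1,3,4,7,8,9,10}  (accept∈set)
'd' @ 5: {5,6}
'a' @ 6: {1,3,4,7,8,9,10}  (accept∈set)
end set {1,3,4,7,8,9,10} — state 1 in

Answer: ACCEPT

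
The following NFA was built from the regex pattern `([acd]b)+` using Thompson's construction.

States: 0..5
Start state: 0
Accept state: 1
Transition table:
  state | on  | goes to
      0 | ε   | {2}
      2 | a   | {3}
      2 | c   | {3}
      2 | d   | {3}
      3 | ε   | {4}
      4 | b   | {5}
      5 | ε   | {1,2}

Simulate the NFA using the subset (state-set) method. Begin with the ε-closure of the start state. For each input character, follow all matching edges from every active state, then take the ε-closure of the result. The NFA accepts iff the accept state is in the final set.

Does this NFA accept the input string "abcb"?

initial (ε-close {0}): {0,2}
'a' @ 1: {3,4}
'b' @ 2: {1,2,5}  [accepting]
'c' @ 3: {3,4}
'b' @ 4: {1,2,5}  [accepting]
final: {1,2,5}; accept 1 in set

Answer: ACCEPT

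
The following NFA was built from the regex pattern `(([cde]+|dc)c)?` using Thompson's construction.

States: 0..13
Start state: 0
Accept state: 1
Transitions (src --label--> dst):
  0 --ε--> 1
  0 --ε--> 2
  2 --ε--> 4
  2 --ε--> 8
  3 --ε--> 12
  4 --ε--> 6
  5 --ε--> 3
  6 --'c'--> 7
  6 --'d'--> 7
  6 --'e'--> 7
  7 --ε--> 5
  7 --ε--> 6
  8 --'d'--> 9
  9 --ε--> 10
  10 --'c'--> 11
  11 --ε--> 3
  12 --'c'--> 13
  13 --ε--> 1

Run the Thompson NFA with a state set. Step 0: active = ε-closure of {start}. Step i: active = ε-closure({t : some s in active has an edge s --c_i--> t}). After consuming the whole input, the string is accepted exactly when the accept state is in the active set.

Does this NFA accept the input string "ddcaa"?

Answer: REJECT

Derivation:
initial (ε-close {0}): {0,1,2,4,6,8}
'd' @ 1: {3,5,6,7,9,10,12}
'd' @ 2: {3,5,6,7,12}
'c' @ 3: {1,3,5,6,7,12,13}  ✓accept
'a' @ 4: {}  — no active states
rest 'a' ignored (set empty)
end set {} — state 1 not in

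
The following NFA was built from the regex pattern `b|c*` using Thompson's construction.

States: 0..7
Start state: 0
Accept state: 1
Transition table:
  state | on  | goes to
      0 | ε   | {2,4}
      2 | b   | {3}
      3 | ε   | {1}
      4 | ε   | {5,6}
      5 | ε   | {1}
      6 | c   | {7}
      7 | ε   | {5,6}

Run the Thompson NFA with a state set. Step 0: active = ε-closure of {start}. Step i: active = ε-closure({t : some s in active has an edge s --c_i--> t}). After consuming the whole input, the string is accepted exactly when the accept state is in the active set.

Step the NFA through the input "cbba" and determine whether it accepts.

initial (ε-close {0}): {0,1,2,4,5,6}
'c' @ 1: {1,5,6,7}  (accept∈set)
'b' @ 2: {}  — no active states
rest 'ba' ignored (set empty)
end set {} — state 1 not in

Answer: REJECT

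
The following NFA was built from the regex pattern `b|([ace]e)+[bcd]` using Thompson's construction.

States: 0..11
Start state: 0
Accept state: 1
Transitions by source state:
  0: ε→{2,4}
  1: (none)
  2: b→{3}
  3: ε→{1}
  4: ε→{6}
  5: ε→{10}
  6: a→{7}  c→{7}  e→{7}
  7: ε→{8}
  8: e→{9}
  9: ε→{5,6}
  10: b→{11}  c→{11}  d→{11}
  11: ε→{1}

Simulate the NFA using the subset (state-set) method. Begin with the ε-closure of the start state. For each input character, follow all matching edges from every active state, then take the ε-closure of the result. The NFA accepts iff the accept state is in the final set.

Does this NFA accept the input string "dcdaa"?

S₀ = ε-closure({0}) = {0,2,4,6}
'd' @ 1: {}  — no active states
rest 'cdaa' ignored (set empty)
after full input: {}  (accept=1 not in)

Answer: REJECT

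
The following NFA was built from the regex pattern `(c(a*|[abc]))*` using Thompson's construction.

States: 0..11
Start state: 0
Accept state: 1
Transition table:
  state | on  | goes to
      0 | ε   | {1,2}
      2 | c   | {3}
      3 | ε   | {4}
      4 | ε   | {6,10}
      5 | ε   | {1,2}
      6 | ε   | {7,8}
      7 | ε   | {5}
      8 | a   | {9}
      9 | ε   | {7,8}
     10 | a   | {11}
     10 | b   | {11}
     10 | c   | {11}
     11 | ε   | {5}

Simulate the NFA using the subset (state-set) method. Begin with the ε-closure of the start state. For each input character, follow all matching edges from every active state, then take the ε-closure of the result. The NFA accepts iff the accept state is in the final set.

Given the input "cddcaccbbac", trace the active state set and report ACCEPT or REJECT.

initial (ε-close {0}): {0,1,2}
'c' @ 1: {1,2,3,4,5,6,7,8,10}  ✓accept
'd' @ 2: {}  — dead — no transitions
rest 'dcaccbbac' ignored (set empty)
after full input: {}  (accept=1 not in)

Answer: REJECT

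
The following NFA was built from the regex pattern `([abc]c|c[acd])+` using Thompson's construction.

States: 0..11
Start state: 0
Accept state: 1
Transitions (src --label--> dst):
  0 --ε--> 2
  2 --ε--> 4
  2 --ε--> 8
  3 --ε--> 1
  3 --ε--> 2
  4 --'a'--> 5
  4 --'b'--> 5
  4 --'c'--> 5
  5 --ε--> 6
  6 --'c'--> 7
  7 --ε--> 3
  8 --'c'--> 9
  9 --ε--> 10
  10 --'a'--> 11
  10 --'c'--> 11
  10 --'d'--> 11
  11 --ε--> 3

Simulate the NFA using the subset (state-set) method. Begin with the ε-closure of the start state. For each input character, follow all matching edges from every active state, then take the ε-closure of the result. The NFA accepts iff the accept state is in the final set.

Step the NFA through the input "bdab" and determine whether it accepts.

Answer: REJECT

Trace:
S₀ = ε-closure({0}) = {0,2,4,8}
'b' @ 1: {5,6}
'd' @ 2: {}  — no active states
rest 'ab' ignored (set empty)
after full input: {}  (accept=1 not in)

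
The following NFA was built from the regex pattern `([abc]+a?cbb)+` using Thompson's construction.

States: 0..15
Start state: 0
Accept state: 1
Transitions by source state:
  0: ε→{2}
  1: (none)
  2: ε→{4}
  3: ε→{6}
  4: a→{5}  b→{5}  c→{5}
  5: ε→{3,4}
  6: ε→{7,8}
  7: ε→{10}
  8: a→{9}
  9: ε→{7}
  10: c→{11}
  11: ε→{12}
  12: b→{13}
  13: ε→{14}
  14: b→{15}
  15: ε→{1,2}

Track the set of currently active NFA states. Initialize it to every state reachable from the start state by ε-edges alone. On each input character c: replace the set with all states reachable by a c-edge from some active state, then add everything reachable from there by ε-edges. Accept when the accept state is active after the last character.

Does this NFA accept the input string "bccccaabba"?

initial (ε-close {0}): {0,2,4}
'b' @ 1: {3,4,5,6,7,8,10}
'c' @ 2: {3,4,5,6,7,8,10,11,12}
'c' @ 3: {3,4,5,6,7,8,10,11,12}
'c' @ 4: {3,4,5,6,7,8,10,11,12}
'c' @ 5: {3,4,5,6,7,8,10,11,12}
'a' @ 6: {3,4,5,6,7,8,9,10}
'a' @ 7: {3,4,5,6,7,8,9,10}
'b' @ 8: {3,4,5,6,7,8,10}
'b' @ 9: {3,4,5,6,7,8,10}
'a' @ 10: {3,4,5,6,7,8,9,10}
end set {3,4,5,6,7,8,9,10} — state 1 not in

Answer: REJECT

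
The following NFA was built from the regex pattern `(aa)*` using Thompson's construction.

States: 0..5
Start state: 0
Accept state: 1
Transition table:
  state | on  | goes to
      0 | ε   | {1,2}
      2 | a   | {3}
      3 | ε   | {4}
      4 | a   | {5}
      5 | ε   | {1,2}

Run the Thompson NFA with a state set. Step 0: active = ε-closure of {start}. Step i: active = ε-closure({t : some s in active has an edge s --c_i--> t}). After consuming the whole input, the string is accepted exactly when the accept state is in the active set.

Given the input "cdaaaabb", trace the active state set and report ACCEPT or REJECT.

Answer: REJECT

Derivation:
initial (ε-close {0}): {0,1,2}
'c' @ 1: {}  — no active states
rest 'daaaabb' ignored (set empty)
final: {}; accept 1 not in set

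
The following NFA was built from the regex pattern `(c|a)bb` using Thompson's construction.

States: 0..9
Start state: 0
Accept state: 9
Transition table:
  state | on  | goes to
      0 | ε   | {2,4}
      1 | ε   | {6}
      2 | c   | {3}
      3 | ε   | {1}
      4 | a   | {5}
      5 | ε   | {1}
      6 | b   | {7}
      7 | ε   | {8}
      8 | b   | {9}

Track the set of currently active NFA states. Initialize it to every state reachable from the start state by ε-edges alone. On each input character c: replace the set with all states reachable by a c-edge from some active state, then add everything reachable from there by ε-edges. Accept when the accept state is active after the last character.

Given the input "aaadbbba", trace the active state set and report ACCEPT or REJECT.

Answer: REJECT

Steps:
S₀ = ε-closure({0}) = {0,2,4}
'a' @ 1: {1,5,6}
'a' @ 2: {}  — state set empty
rest 'adbbba' ignored (set empty)
after full input: {}  (accept=9 not in)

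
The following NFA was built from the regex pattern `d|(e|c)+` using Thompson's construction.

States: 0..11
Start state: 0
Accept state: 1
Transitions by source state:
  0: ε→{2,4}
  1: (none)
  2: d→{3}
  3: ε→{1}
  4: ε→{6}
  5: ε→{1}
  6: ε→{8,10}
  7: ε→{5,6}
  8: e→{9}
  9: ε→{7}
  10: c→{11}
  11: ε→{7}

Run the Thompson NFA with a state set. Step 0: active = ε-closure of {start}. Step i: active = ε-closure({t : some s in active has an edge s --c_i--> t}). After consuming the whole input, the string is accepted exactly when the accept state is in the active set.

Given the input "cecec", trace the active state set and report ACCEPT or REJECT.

Answer: ACCEPT

Steps:
initial (ε-close {0}): {0,2,4,6,8,10}
'c' @ 1: {1,5,6,7,8,10,11}  (accept∈set)
'e' @ 2: {1,5,6,7,8,9,10}  (accept∈set)
'c' @ 3: {1,5,6,7,8,10,11}  (accept∈set)
'e' @ 4: {1,5,6,7,8,9,10}  (accept∈set)
'c' @ 5: {1,5,6,7,8,10,11}  (accept∈set)
final: {1,5,6,7,8,10,11}; accept 1 in set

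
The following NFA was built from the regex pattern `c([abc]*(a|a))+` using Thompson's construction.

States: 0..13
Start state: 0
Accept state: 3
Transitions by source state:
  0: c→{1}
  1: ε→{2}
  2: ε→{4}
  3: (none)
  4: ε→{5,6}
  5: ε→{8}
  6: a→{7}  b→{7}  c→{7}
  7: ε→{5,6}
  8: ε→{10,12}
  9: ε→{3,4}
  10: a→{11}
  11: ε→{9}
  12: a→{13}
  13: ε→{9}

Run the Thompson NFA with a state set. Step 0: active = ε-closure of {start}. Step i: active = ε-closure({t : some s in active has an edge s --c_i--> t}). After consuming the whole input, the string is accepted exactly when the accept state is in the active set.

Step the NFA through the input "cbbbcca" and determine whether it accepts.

start: ε-closure({0}) = {0}
'c' @ 1: {1,2,4,5,6,8,10,12}
'b' @ 2: {5,6,7,8,10,12}
'b' @ 3: {5,6,7,8,10,12}
'b' @ 4: {5,6,7,8,10,12}
'c' @ 5: {5,6,7,8,10,12}
'c' @ 6: {5,6,7,8,10,12}
'a' @ 7: {3,4,5,6,7,8,9,10,11,12,13}  ✓accept
end set {3,4,5,6,7,8,9,10,11,12,13} — state 3 in

Answer: ACCEPT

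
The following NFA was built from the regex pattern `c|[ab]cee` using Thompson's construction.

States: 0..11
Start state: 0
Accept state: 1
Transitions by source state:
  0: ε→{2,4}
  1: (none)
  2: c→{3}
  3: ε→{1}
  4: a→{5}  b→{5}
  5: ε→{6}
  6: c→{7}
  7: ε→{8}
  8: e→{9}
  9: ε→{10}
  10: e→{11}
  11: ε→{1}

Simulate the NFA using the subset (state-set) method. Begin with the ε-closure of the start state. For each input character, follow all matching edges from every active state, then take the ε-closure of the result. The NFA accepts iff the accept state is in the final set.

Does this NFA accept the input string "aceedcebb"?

Answer: REJECT

Trace:
S₀ = ε-closure({0}) = {0,2,4}
'a' @ 1: {5,6}
'c' @ 2: {7,8}
'e' @ 3: {9,10}
'e' @ 4: {1,11}  (accept∈set)
'd' @ 5: {}  — state set empty
rest 'cebb' ignored (set empty)
final: {}; accept 1 not in set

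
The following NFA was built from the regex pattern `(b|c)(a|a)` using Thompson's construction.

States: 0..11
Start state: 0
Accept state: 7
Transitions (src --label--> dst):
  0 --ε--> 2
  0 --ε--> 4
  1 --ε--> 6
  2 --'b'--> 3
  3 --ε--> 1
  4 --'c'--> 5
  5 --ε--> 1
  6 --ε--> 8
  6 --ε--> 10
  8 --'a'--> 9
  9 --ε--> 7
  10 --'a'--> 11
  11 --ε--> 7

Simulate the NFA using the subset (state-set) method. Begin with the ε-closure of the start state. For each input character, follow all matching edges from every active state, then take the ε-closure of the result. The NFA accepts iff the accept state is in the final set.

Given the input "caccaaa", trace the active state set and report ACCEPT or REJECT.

Answer: REJECT

Derivation:
start: ε-closure({0}) = {0,2,4}
'c' @ 1: {1,5,6,8,10}
'a' @ 2: {7,9,11}  [accepting]
'c' @ 3: {}  — dead — no transitions
rest 'caaa' ignored (set empty)
end set {} — state 7 not in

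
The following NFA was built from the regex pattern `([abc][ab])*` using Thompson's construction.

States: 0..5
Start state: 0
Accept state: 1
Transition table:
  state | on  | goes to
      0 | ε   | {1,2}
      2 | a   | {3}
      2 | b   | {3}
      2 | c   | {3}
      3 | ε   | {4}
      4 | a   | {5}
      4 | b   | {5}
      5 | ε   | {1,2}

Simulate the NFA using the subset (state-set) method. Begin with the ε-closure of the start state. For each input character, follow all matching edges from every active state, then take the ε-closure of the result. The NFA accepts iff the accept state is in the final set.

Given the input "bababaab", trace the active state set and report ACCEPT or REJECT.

initial (ε-close {0}): {0,1,2}
'b' @ 1: {3,4}
'a' @ 2: {1,2,5}  ✓accept
'b' @ 3: {3,4}
'a' @ 4: {1,2,5}  ✓accept
'b' @ 5: {3,4}
'a' @ 6: {1,2,5}  ✓accept
'a' @ 7: {3,4}
'b' @ 8: {1,2,5}  ✓accept
end set {1,2,5} — state 1 in

Answer: ACCEPT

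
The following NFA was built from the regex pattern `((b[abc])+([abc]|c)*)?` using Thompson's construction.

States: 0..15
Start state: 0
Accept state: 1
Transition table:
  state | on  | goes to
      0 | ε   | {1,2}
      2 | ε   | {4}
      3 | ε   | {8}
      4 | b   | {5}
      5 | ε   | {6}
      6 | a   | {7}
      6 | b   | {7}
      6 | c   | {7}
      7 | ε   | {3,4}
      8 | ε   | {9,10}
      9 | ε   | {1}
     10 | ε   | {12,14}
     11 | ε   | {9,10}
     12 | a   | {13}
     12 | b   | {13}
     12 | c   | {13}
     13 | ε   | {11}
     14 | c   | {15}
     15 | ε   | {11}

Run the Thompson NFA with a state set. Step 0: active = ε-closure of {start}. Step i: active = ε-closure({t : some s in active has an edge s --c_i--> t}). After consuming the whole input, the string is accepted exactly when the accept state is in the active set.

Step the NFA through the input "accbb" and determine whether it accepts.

Answer: REJECT

Derivation:
initial (ε-close {0}): {0,1,2,4}
'a' @ 1: {}  — dead — no transitions
rest 'ccbb' ignored (set empty)
after full input: {}  (accept=1 not in)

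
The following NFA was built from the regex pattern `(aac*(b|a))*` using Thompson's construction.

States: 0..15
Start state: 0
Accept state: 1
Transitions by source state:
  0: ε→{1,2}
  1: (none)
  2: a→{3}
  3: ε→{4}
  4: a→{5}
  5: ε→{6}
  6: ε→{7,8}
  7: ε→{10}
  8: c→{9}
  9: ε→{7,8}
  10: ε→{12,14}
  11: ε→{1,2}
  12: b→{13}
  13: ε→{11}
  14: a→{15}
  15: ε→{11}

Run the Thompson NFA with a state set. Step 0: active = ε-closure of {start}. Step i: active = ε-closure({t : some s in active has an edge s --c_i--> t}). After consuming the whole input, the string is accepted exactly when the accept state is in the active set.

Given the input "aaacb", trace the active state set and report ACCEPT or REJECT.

Answer: REJECT

Trace:
initial (ε-close {0}): {0,1,2}
'a' @ 1: {3,4}
'a' @ 2: {5,6,7,8,10,12,14}
'a' @ 3: {1,2,11,15}  ✓accept
'c' @ 4: {}  — state set empty
rest 'b' ignored (set empty)
after full input: {}  (accept=1 not in)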